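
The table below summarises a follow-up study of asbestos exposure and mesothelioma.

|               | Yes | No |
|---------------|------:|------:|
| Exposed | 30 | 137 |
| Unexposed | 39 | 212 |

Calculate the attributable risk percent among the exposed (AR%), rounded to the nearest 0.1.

13.5

Cells: a = 30, b = 137, c = 39, d = 212.
Risk in exposed = 30/167 = 0.17964; risk in unexposed = 39/251 = 0.15538.
RR = 0.17964/0.15538 = 1.15615
AR% = (RR − 1)/RR × 100 = (1.15615 − 1)/1.15615 × 100 = 13.5060%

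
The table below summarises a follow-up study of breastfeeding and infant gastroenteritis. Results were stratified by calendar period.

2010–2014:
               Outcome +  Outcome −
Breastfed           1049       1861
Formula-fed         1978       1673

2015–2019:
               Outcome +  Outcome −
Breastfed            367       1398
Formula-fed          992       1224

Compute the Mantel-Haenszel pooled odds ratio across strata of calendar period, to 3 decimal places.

0.418

OR_MH = Σ(aᵢdᵢ/nᵢ) / Σ(bᵢcᵢ/nᵢ), where nᵢ is the stratum total.
Stratum 1 (2010–2014): n = 6561; a·d/n = 1049·1673/6561 = 267.4862; b·c/n = 1861·1978/6561 = 561.0514
Stratum 2 (2015–2019): n = 3981; a·d/n = 367·1224/3981 = 112.8380; b·c/n = 1398·992/3981 = 348.3587
OR_MH = (267.4862 + 112.8380) / (561.0514 + 348.3587) = 380.3242 / 909.4101 = 0.41821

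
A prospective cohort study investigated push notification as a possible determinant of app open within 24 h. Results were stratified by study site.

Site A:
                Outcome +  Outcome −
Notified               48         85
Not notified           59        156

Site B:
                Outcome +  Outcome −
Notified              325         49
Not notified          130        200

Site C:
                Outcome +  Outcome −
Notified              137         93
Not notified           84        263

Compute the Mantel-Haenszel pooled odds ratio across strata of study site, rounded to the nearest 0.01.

OR_MH = Σ(aᵢdᵢ/nᵢ) / Σ(bᵢcᵢ/nᵢ), where nᵢ is the stratum total.
Stratum 1 (Site A): n = 348; a·d/n = 48·156/348 = 21.5172; b·c/n = 85·59/348 = 14.4109
Stratum 2 (Site B): n = 704; a·d/n = 325·200/704 = 92.3295; b·c/n = 49·130/704 = 9.0483
Stratum 3 (Site C): n = 577; a·d/n = 137·263/577 = 62.4454; b·c/n = 93·84/577 = 13.5390
OR_MH = (21.5172 + 92.3295 + 62.4454) / (14.4109 + 9.0483 + 13.5390) = 176.2922 / 36.9982 = 4.76488

4.76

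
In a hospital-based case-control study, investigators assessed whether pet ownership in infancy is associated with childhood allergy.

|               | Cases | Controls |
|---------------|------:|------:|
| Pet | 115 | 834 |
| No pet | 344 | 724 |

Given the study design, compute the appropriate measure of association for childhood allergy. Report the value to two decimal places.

Cells: a = 115, b = 834, c = 344, d = 724.
This is a hospital-based case-control study: participants were sampled on outcome status, so risks in the source population cannot be estimated directly — relative risk is not valid here. The odds ratio is the appropriate measure.
OR = (a·d)/(b·c) = (115 × 724) / (834 × 344) = 83260 / 286896 = 0.29021

0.29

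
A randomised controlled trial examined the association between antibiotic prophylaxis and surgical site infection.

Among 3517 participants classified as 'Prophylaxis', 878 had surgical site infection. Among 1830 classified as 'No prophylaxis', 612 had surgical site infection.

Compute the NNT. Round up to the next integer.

12

Risk in treated group = 878/3517 = 0.24964; risk in control = 612/1830 = 0.33443.
Absolute risk reduction = 0.33443 − 0.24964 = 0.08478
NNT = 1 / ARR = 1 / 0.08478 = 11.795 → round up → 12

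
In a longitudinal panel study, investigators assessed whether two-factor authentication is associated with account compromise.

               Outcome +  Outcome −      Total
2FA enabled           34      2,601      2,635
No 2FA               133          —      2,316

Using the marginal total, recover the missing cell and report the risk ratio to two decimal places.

0.22

The missing cell is in the unexposed row: 2316 − 133 = 2183.
So a = 34, b = 2601, c = 133, d = 2183.
RR = [a/(a+b)] / [c/(c+d)] = (34/2635) / (133/2316) = 0.01290/0.05743 = 0.22469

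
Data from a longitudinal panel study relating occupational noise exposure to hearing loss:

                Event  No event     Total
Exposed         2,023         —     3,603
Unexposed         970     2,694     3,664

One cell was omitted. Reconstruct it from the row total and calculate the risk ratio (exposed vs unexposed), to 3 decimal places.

2.121

The missing cell is in the exposed row: 3603 − 2023 = 1580.
So a = 2023, b = 1580, c = 970, d = 2694.
RR = [a/(a+b)] / [c/(c+d)] = (2023/3603) / (970/3664) = 0.56148/0.26474 = 2.12088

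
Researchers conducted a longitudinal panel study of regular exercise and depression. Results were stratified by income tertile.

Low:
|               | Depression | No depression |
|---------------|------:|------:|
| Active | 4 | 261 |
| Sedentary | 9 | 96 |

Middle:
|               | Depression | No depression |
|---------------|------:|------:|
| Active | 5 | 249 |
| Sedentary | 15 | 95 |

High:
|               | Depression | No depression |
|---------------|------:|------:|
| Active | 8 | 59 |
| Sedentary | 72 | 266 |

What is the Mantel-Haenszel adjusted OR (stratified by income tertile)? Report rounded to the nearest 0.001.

0.280

OR_MH = Σ(aᵢdᵢ/nᵢ) / Σ(bᵢcᵢ/nᵢ), where nᵢ is the stratum total.
Stratum 1 (Low): n = 370; a·d/n = 4·96/370 = 1.0378; b·c/n = 261·9/370 = 6.3486
Stratum 2 (Middle): n = 364; a·d/n = 5·95/364 = 1.3049; b·c/n = 249·15/364 = 10.2610
Stratum 3 (High): n = 405; a·d/n = 8·266/405 = 5.2543; b·c/n = 59·72/405 = 10.4889
OR_MH = (1.0378 + 1.3049 + 5.2543) / (6.3486 + 10.2610 + 10.4889) = 7.5971 / 27.0985 = 0.28035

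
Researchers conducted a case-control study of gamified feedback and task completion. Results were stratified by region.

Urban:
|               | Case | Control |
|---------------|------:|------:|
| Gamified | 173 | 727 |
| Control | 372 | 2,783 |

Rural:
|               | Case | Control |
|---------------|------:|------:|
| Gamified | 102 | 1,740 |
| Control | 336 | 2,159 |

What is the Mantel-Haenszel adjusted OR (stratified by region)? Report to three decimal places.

0.841

OR_MH = Σ(aᵢdᵢ/nᵢ) / Σ(bᵢcᵢ/nᵢ), where nᵢ is the stratum total.
Stratum 1 (Urban): n = 4055; a·d/n = 173·2783/4055 = 118.7322; b·c/n = 727·372/4055 = 66.6940
Stratum 2 (Rural): n = 4337; a·d/n = 102·2159/4337 = 50.7766; b·c/n = 1740·336/4337 = 134.8029
OR_MH = (118.7322 + 50.7766) / (66.6940 + 134.8029) = 169.5088 / 201.4968 = 0.84125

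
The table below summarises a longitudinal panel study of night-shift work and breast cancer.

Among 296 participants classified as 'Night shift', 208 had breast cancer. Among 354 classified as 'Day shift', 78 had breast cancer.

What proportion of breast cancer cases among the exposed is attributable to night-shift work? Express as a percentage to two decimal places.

From the description: a = 208, b = 88, c = 78, d = 276.
Risk in exposed = 208/296 = 0.70270; risk in unexposed = 78/354 = 0.22034.
RR = 0.70270/0.22034 = 3.18919
AR% = (RR − 1)/RR × 100 = (3.18919 − 1)/3.18919 × 100 = 68.6441%

68.64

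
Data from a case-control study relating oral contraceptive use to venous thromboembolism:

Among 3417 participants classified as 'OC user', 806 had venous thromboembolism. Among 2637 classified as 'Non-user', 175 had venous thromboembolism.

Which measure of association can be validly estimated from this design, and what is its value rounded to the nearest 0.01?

4.34

From the description: a = 806, b = 2611, c = 175, d = 2462.
This is a case-control study: participants were sampled on outcome status, so risks in the source population cannot be estimated directly — relative risk is not valid here. The odds ratio is the appropriate measure.
OR = (a·d)/(b·c) = (806 × 2462) / (2611 × 175) = 1984372 / 456925 = 4.34288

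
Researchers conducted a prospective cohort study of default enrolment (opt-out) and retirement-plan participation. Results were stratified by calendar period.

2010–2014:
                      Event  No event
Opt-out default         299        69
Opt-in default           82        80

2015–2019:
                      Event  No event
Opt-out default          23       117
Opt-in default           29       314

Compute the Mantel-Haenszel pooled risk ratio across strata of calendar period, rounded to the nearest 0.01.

1.65

RR_MH = Σ(aᵢ·n₀ᵢ/nᵢ) / Σ(cᵢ·n₁ᵢ/nᵢ), with n₁ᵢ = aᵢ+bᵢ (exposed), n₀ᵢ = cᵢ+dᵢ (unexposed), nᵢ = n₁ᵢ+n₀ᵢ.
Stratum 1 (2010–2014): n₁ = 368, n₀ = 162, n = 530; a·n₀/n = 299·162/530 = 91.3925; c·n₁/n = 82·368/530 = 56.9358
Stratum 2 (2015–2019): n₁ = 140, n₀ = 343, n = 483; a·n₀/n = 23·343/483 = 16.3333; c·n₁/n = 29·140/483 = 8.4058
RR_MH = (91.3925 + 16.3333) / (56.9358 + 8.4058) = 107.7258 / 65.3416 = 1.64865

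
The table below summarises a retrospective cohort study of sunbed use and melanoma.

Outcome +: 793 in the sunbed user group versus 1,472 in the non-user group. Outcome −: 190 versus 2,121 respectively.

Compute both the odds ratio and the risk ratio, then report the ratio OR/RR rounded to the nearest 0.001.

3.054

From the description: a = 793, b = 190, c = 1472, d = 2121.
OR = (793·2121)/(190·1472) = 1681953/279680 = 6.01385
Risk in exposed = 793/983 = 0.80671; risk in unexposed = 1472/3593 = 0.40969; RR = 1.96911
OR/RR = 6.01385 / 1.96911 = 3.05410
The outcome is not rare, so the OR lies further from 1 than the RR.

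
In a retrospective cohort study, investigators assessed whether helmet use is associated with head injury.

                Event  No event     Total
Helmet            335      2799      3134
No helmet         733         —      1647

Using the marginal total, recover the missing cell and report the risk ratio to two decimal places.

0.24

The missing cell is in the unexposed row: 1647 − 733 = 914.
So a = 335, b = 2799, c = 733, d = 914.
RR = [a/(a+b)] / [c/(c+d)] = (335/3134) / (733/1647) = 0.10689/0.44505 = 0.24018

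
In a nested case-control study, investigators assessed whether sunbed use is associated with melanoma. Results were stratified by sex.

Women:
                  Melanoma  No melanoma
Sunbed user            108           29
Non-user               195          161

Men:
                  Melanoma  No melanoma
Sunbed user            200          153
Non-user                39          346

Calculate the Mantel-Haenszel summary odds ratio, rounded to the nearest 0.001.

OR_MH = Σ(aᵢdᵢ/nᵢ) / Σ(bᵢcᵢ/nᵢ), where nᵢ is the stratum total.
Stratum 1 (Women): n = 493; a·d/n = 108·161/493 = 35.2698; b·c/n = 29·195/493 = 11.4706
Stratum 2 (Men): n = 738; a·d/n = 200·346/738 = 93.7669; b·c/n = 153·39/738 = 8.0854
OR_MH = (35.2698 + 93.7669) / (11.4706 + 8.0854) = 129.0367 / 19.5560 = 6.59833

6.598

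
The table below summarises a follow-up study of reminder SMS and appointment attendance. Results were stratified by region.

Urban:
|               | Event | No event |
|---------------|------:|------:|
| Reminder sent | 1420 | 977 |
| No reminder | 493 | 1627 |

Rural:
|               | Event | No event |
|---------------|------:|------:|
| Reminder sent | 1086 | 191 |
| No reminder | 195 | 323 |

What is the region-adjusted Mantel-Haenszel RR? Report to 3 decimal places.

2.448

RR_MH = Σ(aᵢ·n₀ᵢ/nᵢ) / Σ(cᵢ·n₁ᵢ/nᵢ), with n₁ᵢ = aᵢ+bᵢ (exposed), n₀ᵢ = cᵢ+dᵢ (unexposed), nᵢ = n₁ᵢ+n₀ᵢ.
Stratum 1 (Urban): n₁ = 2397, n₀ = 2120, n = 4517; a·n₀/n = 1420·2120/4517 = 666.4600; c·n₁/n = 493·2397/4517 = 261.6163
Stratum 2 (Rural): n₁ = 1277, n₀ = 518, n = 1795; a·n₀/n = 1086·518/1795 = 313.3972; c·n₁/n = 195·1277/1795 = 138.7270
RR_MH = (666.4600 + 313.3972) / (261.6163 + 138.7270) = 979.8573 / 400.3434 = 2.44754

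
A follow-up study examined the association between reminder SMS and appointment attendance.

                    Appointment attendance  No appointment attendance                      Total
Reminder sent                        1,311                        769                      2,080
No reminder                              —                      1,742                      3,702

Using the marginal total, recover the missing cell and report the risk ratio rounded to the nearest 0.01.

The missing cell is in the unexposed row: 3702 − 1742 = 1960.
So a = 1311, b = 769, c = 1960, d = 1742.
RR = [a/(a+b)] / [c/(c+d)] = (1311/2080) / (1960/3702) = 0.63029/0.52944 = 1.19047

1.19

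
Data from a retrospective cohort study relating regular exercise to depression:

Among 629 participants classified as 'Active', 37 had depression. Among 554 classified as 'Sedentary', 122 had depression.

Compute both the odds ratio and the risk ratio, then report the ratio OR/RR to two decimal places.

From the description: a = 37, b = 592, c = 122, d = 432.
OR = (37·432)/(592·122) = 15984/72224 = 0.22131
Risk in exposed = 37/629 = 0.05882; risk in unexposed = 122/554 = 0.22022; RR = 0.26712
OR/RR = 0.22131 / 0.26712 = 0.82852
The outcome is not rare, so the OR lies further from 1 than the RR.

0.83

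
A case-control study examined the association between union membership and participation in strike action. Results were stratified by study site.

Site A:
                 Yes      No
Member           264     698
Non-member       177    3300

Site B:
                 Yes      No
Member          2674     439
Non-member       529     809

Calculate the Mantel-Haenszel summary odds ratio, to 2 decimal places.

8.53

OR_MH = Σ(aᵢdᵢ/nᵢ) / Σ(bᵢcᵢ/nᵢ), where nᵢ is the stratum total.
Stratum 1 (Site A): n = 4439; a·d/n = 264·3300/4439 = 196.2604; b·c/n = 698·177/4439 = 27.8319
Stratum 2 (Site B): n = 4451; a·d/n = 2674·809/4451 = 486.0180; b·c/n = 439·529/4451 = 52.1750
OR_MH = (196.2604 + 486.0180) / (27.8319 + 52.1750) = 682.2784 / 80.0070 = 8.52774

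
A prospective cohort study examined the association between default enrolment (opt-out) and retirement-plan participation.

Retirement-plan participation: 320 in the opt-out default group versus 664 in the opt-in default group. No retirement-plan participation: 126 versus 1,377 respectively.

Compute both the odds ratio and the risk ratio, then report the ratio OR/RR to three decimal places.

2.388

From the description: a = 320, b = 126, c = 664, d = 1377.
OR = (320·1377)/(126·664) = 440640/83664 = 5.26678
Risk in exposed = 320/446 = 0.71749; risk in unexposed = 664/2041 = 0.32533; RR = 2.20541
OR/RR = 5.26678 / 2.20541 = 2.38812
The outcome is not rare, so the OR lies further from 1 than the RR.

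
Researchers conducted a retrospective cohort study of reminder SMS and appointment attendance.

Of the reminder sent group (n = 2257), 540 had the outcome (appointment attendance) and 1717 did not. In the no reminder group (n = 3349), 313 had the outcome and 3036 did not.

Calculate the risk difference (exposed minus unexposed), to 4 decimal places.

From the description: a = 540, b = 1717, c = 313, d = 3036.
Risk in exposed = 540/2257 = 0.239256; risk in unexposed = 313/3349 = 0.093461.
Risk difference = 0.239256 − 0.093461 = 0.145795

0.1458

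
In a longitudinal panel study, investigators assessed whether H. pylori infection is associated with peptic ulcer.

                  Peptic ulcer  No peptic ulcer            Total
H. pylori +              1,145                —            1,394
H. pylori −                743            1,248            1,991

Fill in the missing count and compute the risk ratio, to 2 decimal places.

The missing cell is in the exposed row: 1394 − 1145 = 249.
So a = 1145, b = 249, c = 743, d = 1248.
RR = [a/(a+b)] / [c/(c+d)] = (1145/1394) / (743/1991) = 0.82138/0.37318 = 2.20103

2.20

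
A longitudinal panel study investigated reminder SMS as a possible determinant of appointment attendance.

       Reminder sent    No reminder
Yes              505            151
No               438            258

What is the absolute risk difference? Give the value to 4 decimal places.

Reading the table with exposure as columns: a = 505 (Reminder sent, case), b = 438 (Reminder sent, non-case), c = 151 (No reminder, case), d = 258.
Risk in exposed = 505/943 = 0.535525; risk in unexposed = 151/409 = 0.369193.
Risk difference = 0.535525 − 0.369193 = 0.166332

0.1663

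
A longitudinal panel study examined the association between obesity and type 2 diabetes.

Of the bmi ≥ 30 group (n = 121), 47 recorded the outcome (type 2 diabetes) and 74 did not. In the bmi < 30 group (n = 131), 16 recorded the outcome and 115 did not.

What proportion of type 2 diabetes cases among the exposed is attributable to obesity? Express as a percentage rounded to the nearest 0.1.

68.6

From the description: a = 47, b = 74, c = 16, d = 115.
Risk in exposed = 47/121 = 0.38843; risk in unexposed = 16/131 = 0.12214.
RR = 0.38843/0.12214 = 3.18027
AR% = (RR − 1)/RR × 100 = (3.18027 − 1)/3.18027 × 100 = 68.5561%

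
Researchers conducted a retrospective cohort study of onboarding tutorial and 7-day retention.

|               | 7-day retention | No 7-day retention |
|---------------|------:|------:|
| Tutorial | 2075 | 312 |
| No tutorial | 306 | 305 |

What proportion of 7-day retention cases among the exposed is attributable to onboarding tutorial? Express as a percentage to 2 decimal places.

Cells: a = 2075, b = 312, c = 306, d = 305.
Risk in exposed = 2075/2387 = 0.86929; risk in unexposed = 306/611 = 0.50082.
RR = 0.86929/0.50082 = 1.73574
AR% = (RR − 1)/RR × 100 = (1.73574 − 1)/1.73574 × 100 = 42.3878%

42.39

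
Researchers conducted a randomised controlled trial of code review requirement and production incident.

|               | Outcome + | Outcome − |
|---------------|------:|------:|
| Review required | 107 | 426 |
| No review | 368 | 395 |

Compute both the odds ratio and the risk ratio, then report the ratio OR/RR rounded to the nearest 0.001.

0.648

Cells: a = 107, b = 426, c = 368, d = 395.
OR = (107·395)/(426·368) = 42265/156768 = 0.26960
Risk in exposed = 107/533 = 0.20075; risk in unexposed = 368/763 = 0.48231; RR = 0.41623
OR/RR = 0.26960 / 0.41623 = 0.64772
The outcome is not rare, so the OR lies further from 1 than the RR.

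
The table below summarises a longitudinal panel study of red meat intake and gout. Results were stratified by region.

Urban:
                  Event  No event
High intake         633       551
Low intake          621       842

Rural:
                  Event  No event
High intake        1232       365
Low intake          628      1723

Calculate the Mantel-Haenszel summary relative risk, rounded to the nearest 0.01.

RR_MH = Σ(aᵢ·n₀ᵢ/nᵢ) / Σ(cᵢ·n₁ᵢ/nᵢ), with n₁ᵢ = aᵢ+bᵢ (exposed), n₀ᵢ = cᵢ+dᵢ (unexposed), nᵢ = n₁ᵢ+n₀ᵢ.
Stratum 1 (Urban): n₁ = 1184, n₀ = 1463, n = 2647; a·n₀/n = 633·1463/2647 = 349.8598; c·n₁/n = 621·1184/2647 = 277.7726
Stratum 2 (Rural): n₁ = 1597, n₀ = 2351, n = 3948; a·n₀/n = 1232·2351/3948 = 733.6454; c·n₁/n = 628·1597/3948 = 254.0314
RR_MH = (349.8598 + 733.6454) / (277.7726 + 254.0314) = 1083.5052 / 531.8040 = 2.03741

2.04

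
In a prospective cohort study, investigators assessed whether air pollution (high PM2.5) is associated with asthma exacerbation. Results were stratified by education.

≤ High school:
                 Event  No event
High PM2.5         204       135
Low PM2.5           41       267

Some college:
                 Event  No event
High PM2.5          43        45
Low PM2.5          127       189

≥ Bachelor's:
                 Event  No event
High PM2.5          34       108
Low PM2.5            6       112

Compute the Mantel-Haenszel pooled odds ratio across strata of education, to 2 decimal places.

4.72

OR_MH = Σ(aᵢdᵢ/nᵢ) / Σ(bᵢcᵢ/nᵢ), where nᵢ is the stratum total.
Stratum 1 (≤ High school): n = 647; a·d/n = 204·267/647 = 84.1855; b·c/n = 135·41/647 = 8.5549
Stratum 2 (Some college): n = 404; a·d/n = 43·189/404 = 20.1163; b·c/n = 45·127/404 = 14.1460
Stratum 3 (≥ Bachelor's): n = 260; a·d/n = 34·112/260 = 14.6462; b·c/n = 108·6/260 = 2.4923
OR_MH = (84.1855 + 20.1163 + 14.6462) / (8.5549 + 14.1460 + 2.4923) = 118.9480 / 25.1932 = 4.72143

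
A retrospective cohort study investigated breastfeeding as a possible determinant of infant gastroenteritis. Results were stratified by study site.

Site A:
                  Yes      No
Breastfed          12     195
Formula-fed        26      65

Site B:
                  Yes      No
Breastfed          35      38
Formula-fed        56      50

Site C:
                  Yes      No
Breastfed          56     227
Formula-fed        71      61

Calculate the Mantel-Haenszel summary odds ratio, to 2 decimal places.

0.30

OR_MH = Σ(aᵢdᵢ/nᵢ) / Σ(bᵢcᵢ/nᵢ), where nᵢ is the stratum total.
Stratum 1 (Site A): n = 298; a·d/n = 12·65/298 = 2.6174; b·c/n = 195·26/298 = 17.0134
Stratum 2 (Site B): n = 179; a·d/n = 35·50/179 = 9.7765; b·c/n = 38·56/179 = 11.8883
Stratum 3 (Site C): n = 415; a·d/n = 56·61/415 = 8.2313; b·c/n = 227·71/415 = 38.8361
OR_MH = (2.6174 + 9.7765 + 8.2313) / (17.0134 + 11.8883 + 38.8361) = 20.6253 / 67.7378 = 0.30449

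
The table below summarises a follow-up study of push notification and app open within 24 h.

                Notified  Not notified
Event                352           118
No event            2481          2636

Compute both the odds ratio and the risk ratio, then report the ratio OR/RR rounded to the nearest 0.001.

1.093

Reading the table with exposure as columns: a = 352 (Notified, case), b = 2481 (Notified, non-case), c = 118 (Not notified, case), d = 2636.
OR = (352·2636)/(2481·118) = 927872/292758 = 3.16942
Risk in exposed = 352/2833 = 0.12425; risk in unexposed = 118/2754 = 0.04285; RR = 2.89987
OR/RR = 3.16942 / 2.89987 = 1.09295
The outcome is not rare, so the OR lies further from 1 than the RR.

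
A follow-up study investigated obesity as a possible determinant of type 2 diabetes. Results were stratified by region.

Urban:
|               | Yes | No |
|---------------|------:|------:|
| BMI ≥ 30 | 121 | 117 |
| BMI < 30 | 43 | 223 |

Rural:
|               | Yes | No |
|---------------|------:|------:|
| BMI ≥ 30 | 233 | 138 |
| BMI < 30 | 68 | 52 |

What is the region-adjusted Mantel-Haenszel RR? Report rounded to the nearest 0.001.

1.685

RR_MH = Σ(aᵢ·n₀ᵢ/nᵢ) / Σ(cᵢ·n₁ᵢ/nᵢ), with n₁ᵢ = aᵢ+bᵢ (exposed), n₀ᵢ = cᵢ+dᵢ (unexposed), nᵢ = n₁ᵢ+n₀ᵢ.
Stratum 1 (Urban): n₁ = 238, n₀ = 266, n = 504; a·n₀/n = 121·266/504 = 63.8611; c·n₁/n = 43·238/504 = 20.3056
Stratum 2 (Rural): n₁ = 371, n₀ = 120, n = 491; a·n₀/n = 233·120/491 = 56.9450; c·n₁/n = 68·371/491 = 51.3809
RR_MH = (63.8611 + 56.9450) / (20.3056 + 51.3809) = 120.8061 / 71.6864 = 1.68520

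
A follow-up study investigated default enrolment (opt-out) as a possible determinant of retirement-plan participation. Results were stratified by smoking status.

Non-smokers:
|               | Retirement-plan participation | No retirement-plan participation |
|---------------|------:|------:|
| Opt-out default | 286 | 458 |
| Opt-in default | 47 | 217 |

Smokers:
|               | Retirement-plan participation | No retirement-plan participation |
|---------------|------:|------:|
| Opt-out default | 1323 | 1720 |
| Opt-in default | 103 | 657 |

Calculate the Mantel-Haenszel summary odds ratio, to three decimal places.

OR_MH = Σ(aᵢdᵢ/nᵢ) / Σ(bᵢcᵢ/nᵢ), where nᵢ is the stratum total.
Stratum 1 (Non-smokers): n = 1008; a·d/n = 286·217/1008 = 61.5694; b·c/n = 458·47/1008 = 21.3552
Stratum 2 (Smokers): n = 3803; a·d/n = 1323·657/3803 = 228.5593; b·c/n = 1720·103/3803 = 46.5843
OR_MH = (61.5694 + 228.5593) / (21.3552 + 46.5843) = 290.1287 / 67.9394 = 4.27040

4.270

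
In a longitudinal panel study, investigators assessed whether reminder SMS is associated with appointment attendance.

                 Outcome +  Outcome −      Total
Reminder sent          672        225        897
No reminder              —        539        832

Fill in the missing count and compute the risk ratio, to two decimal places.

2.13

The missing cell is in the unexposed row: 832 − 539 = 293.
So a = 672, b = 225, c = 293, d = 539.
RR = [a/(a+b)] / [c/(c+d)] = (672/897) / (293/832) = 0.74916/0.35216 = 2.12732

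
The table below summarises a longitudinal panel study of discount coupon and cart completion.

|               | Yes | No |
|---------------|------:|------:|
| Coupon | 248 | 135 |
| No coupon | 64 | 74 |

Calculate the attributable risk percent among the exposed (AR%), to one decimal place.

Cells: a = 248, b = 135, c = 64, d = 74.
Risk in exposed = 248/383 = 0.64752; risk in unexposed = 64/138 = 0.46377.
RR = 0.64752/0.46377 = 1.39621
AR% = (RR − 1)/RR × 100 = (1.39621 − 1)/1.39621 × 100 = 28.3777%

28.4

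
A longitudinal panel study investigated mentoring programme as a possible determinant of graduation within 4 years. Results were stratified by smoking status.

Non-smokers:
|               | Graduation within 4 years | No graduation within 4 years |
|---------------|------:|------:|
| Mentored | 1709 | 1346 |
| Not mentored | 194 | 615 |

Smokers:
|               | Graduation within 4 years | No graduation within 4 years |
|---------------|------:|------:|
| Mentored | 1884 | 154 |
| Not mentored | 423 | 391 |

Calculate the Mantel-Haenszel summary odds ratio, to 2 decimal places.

5.86

OR_MH = Σ(aᵢdᵢ/nᵢ) / Σ(bᵢcᵢ/nᵢ), where nᵢ is the stratum total.
Stratum 1 (Non-smokers): n = 3864; a·d/n = 1709·615/3864 = 272.0070; b·c/n = 1346·194/3864 = 67.5787
Stratum 2 (Smokers): n = 2852; a·d/n = 1884·391/2852 = 258.2903; b·c/n = 154·423/2852 = 22.8408
OR_MH = (272.0070 + 258.2903) / (67.5787 + 22.8408) = 530.2973 / 90.4195 = 5.86486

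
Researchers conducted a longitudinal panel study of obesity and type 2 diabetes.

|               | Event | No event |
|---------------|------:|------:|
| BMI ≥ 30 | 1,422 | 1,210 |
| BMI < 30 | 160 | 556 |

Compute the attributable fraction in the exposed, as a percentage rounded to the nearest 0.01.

Cells: a = 1422, b = 1210, c = 160, d = 556.
Risk in exposed = 1422/2632 = 0.54027; risk in unexposed = 160/716 = 0.22346.
RR = 0.54027/0.22346 = 2.41772
AR% = (RR − 1)/RR × 100 = (2.41772 − 1)/2.41772 × 100 = 58.6388%

58.64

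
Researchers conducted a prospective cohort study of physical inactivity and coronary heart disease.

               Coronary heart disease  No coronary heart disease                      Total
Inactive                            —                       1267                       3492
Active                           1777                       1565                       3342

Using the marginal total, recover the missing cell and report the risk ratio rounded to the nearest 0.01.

The missing cell is in the exposed row: 3492 − 1267 = 2225.
So a = 2225, b = 1267, c = 1777, d = 1565.
RR = [a/(a+b)] / [c/(c+d)] = (2225/3492) / (1777/3342) = 0.63717/0.53172 = 1.19833

1.20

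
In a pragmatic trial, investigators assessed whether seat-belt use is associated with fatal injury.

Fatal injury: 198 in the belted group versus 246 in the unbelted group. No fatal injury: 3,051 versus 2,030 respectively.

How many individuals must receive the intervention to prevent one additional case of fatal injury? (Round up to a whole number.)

22

Risk in treated group = 198/3249 = 0.06094; risk in control = 246/2276 = 0.10808.
Absolute risk reduction = 0.10808 − 0.06094 = 0.04714
NNT = 1 / ARR = 1 / 0.04714 = 21.212 → round up → 22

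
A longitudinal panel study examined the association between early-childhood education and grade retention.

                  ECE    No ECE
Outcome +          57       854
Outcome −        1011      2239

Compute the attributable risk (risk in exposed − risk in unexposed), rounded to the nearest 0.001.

Reading the table with exposure as columns: a = 57 (ECE, case), b = 1011 (ECE, non-case), c = 854 (No ECE, case), d = 2239.
Risk in exposed = 57/1068 = 0.053371; risk in unexposed = 854/3093 = 0.276107.
Risk difference = 0.053371 − 0.276107 = -0.222737

-0.223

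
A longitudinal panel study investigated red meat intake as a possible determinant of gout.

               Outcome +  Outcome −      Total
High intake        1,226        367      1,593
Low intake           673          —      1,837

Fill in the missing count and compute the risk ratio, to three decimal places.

2.101

The missing cell is in the unexposed row: 1837 − 673 = 1164.
So a = 1226, b = 367, c = 673, d = 1164.
RR = [a/(a+b)] / [c/(c+d)] = (1226/1593) / (673/1837) = 0.76962/0.36636 = 2.10072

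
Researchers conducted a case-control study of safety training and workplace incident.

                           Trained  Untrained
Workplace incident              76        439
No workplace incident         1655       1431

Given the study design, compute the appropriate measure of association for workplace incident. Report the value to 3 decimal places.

0.150

Reading the table with exposure as columns: a = 76 (Trained, case), b = 1655 (Trained, non-case), c = 439 (Untrained, case), d = 1431.
This is a case-control study: participants were sampled on outcome status, so risks in the source population cannot be estimated directly — relative risk is not valid here. The odds ratio is the appropriate measure.
OR = (a·d)/(b·c) = (76 × 1431) / (1655 × 439) = 108756 / 726545 = 0.14969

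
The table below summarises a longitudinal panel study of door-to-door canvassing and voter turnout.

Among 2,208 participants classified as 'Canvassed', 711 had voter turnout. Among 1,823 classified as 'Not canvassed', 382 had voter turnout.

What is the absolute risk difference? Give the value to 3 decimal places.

From the description: a = 711, b = 1497, c = 382, d = 1441.
Risk in exposed = 711/2208 = 0.322011; risk in unexposed = 382/1823 = 0.209545.
Risk difference = 0.322011 − 0.209545 = 0.112466

0.112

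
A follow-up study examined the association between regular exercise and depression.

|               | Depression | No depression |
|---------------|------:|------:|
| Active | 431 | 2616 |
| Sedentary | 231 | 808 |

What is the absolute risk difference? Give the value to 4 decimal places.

Cells: a = 431, b = 2616, c = 231, d = 808.
Risk in exposed = 431/3047 = 0.141451; risk in unexposed = 231/1039 = 0.222329.
Risk difference = 0.141451 − 0.222329 = -0.080879

-0.0809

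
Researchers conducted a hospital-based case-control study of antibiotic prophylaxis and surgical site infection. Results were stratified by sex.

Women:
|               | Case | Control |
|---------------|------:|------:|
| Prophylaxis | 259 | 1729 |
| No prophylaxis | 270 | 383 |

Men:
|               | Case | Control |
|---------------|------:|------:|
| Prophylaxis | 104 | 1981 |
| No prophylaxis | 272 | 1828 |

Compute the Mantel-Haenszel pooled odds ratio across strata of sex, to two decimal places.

OR_MH = Σ(aᵢdᵢ/nᵢ) / Σ(bᵢcᵢ/nᵢ), where nᵢ is the stratum total.
Stratum 1 (Women): n = 2641; a·d/n = 259·383/2641 = 37.5604; b·c/n = 1729·270/2641 = 176.7626
Stratum 2 (Men): n = 4185; a·d/n = 104·1828/4185 = 45.4270; b·c/n = 1981·272/4185 = 128.7532
OR_MH = (37.5604 + 45.4270) / (176.7626 + 128.7532) = 82.9874 / 305.5158 = 0.27163

0.27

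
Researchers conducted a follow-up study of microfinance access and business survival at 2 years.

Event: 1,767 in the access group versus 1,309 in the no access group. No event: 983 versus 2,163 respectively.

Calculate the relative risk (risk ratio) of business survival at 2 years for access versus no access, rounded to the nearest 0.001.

From the description: a = 1767, b = 983, c = 1309, d = 2163.
Risk in exposed = 1767/2750 = 0.64255; risk in unexposed = 1309/3472 = 0.37702.
RR = 0.64255 / 0.37702 = 1.70429
The risk among the exposed is 1.70 times that among the unexposed.

1.704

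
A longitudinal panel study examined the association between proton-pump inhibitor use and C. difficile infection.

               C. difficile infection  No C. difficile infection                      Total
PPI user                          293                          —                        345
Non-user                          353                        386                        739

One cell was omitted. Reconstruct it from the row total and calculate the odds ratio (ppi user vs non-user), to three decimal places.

The missing cell is in the exposed row: 345 − 293 = 52.
So a = 293, b = 52, c = 353, d = 386.
OR = (a·d)/(b·c) = (293 × 386) / (52 × 353) = 113098 / 18356 = 6.16136

6.161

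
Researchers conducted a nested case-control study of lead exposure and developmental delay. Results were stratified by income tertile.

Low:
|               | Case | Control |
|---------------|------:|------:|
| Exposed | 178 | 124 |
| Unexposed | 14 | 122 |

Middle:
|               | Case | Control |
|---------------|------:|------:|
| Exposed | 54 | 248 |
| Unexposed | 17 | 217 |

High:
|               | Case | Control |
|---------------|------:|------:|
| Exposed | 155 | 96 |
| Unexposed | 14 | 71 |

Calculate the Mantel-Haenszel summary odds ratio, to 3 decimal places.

OR_MH = Σ(aᵢdᵢ/nᵢ) / Σ(bᵢcᵢ/nᵢ), where nᵢ is the stratum total.
Stratum 1 (Low): n = 438; a·d/n = 178·122/438 = 49.5799; b·c/n = 124·14/438 = 3.9635
Stratum 2 (Middle): n = 536; a·d/n = 54·217/536 = 21.8619; b·c/n = 248·17/536 = 7.8657
Stratum 3 (High): n = 336; a·d/n = 155·71/336 = 32.7530; b·c/n = 96·14/336 = 4.0000
OR_MH = (49.5799 + 21.8619 + 32.7530) / (3.9635 + 7.8657 + 4.0000) = 104.1948 / 15.8291 = 6.58247

6.582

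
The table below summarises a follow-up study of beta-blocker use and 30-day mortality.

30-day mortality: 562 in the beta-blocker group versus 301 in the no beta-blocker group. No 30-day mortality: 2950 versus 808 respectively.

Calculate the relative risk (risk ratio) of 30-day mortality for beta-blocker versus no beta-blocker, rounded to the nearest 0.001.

From the description: a = 562, b = 2950, c = 301, d = 808.
Risk in exposed = 562/3512 = 0.16002; risk in unexposed = 301/1109 = 0.27142.
RR = 0.16002 / 0.27142 = 0.58959
The risk is 41% lower among the exposed than among the unexposed.

0.590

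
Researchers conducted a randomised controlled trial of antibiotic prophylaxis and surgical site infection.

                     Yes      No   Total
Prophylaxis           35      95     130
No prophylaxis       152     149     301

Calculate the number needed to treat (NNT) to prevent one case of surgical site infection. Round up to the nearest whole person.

Risk in treated group = 35/130 = 0.26923; risk in control = 152/301 = 0.50498.
Absolute risk reduction = 0.50498 − 0.26923 = 0.23575
NNT = 1 / ARR = 1 / 0.23575 = 4.242 → round up → 5

5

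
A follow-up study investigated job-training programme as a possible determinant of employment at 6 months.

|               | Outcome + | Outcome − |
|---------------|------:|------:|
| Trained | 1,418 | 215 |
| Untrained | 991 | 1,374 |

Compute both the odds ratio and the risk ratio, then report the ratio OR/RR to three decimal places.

Cells: a = 1418, b = 215, c = 991, d = 1374.
OR = (1418·1374)/(215·991) = 1948332/213065 = 9.14431
Risk in exposed = 1418/1633 = 0.86834; risk in unexposed = 991/2365 = 0.41903; RR = 2.07228
OR/RR = 9.14431 / 2.07228 = 4.41269
The outcome is not rare, so the OR lies further from 1 than the RR.

4.413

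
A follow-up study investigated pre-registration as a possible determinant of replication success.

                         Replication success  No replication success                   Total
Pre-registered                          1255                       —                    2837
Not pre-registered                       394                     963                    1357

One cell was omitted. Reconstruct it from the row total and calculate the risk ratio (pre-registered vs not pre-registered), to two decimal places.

1.52

The missing cell is in the exposed row: 2837 − 1255 = 1582.
So a = 1255, b = 1582, c = 394, d = 963.
RR = [a/(a+b)] / [c/(c+d)] = (1255/2837) / (394/1357) = 0.44237/0.29035 = 1.52359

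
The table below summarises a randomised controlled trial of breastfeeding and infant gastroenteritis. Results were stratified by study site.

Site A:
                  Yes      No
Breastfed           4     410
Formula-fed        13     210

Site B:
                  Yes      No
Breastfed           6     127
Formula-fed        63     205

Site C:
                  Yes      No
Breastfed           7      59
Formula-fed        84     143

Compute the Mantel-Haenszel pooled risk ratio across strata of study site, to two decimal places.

RR_MH = Σ(aᵢ·n₀ᵢ/nᵢ) / Σ(cᵢ·n₁ᵢ/nᵢ), with n₁ᵢ = aᵢ+bᵢ (exposed), n₀ᵢ = cᵢ+dᵢ (unexposed), nᵢ = n₁ᵢ+n₀ᵢ.
Stratum 1 (Site A): n₁ = 414, n₀ = 223, n = 637; a·n₀/n = 4·223/637 = 1.4003; c·n₁/n = 13·414/637 = 8.4490
Stratum 2 (Site B): n₁ = 133, n₀ = 268, n = 401; a·n₀/n = 6·268/401 = 4.0100; c·n₁/n = 63·133/401 = 20.8953
Stratum 3 (Site C): n₁ = 66, n₀ = 227, n = 293; a·n₀/n = 7·227/293 = 5.4232; c·n₁/n = 84·66/293 = 18.9215
RR_MH = (1.4003 + 4.0100 + 5.4232) / (8.4490 + 20.8953 + 18.9215) = 10.8335 / 48.2657 = 0.22446

0.22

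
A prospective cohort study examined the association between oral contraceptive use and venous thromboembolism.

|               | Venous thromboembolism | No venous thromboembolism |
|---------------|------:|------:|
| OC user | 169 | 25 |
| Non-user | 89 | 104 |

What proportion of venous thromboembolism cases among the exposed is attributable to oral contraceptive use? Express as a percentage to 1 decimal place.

Cells: a = 169, b = 25, c = 89, d = 104.
Risk in exposed = 169/194 = 0.87113; risk in unexposed = 89/193 = 0.46114.
RR = 0.87113/0.46114 = 1.88909
AR% = (RR − 1)/RR × 100 = (1.88909 − 1)/1.88909 × 100 = 47.0644%

47.1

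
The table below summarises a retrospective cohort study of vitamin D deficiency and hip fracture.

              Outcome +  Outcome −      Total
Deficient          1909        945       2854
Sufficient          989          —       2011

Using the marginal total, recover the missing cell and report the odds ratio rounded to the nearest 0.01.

2.09

The missing cell is in the unexposed row: 2011 − 989 = 1022.
So a = 1909, b = 945, c = 989, d = 1022.
OR = (a·d)/(b·c) = (1909 × 1022) / (945 × 989) = 1950998 / 934605 = 2.08751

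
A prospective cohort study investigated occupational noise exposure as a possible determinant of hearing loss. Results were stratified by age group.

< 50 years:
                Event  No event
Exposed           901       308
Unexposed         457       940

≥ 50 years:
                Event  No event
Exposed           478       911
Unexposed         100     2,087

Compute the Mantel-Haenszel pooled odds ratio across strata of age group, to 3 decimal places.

OR_MH = Σ(aᵢdᵢ/nᵢ) / Σ(bᵢcᵢ/nᵢ), where nᵢ is the stratum total.
Stratum 1 (< 50 years): n = 2606; a·d/n = 901·940/2606 = 324.9962; b·c/n = 308·457/2606 = 54.0123
Stratum 2 (≥ 50 years): n = 3576; a·d/n = 478·2087/3576 = 278.9670; b·c/n = 911·100/3576 = 25.4754
OR_MH = (324.9962 + 278.9670) / (54.0123 + 25.4754) = 603.9632 / 79.4877 = 7.59820

7.598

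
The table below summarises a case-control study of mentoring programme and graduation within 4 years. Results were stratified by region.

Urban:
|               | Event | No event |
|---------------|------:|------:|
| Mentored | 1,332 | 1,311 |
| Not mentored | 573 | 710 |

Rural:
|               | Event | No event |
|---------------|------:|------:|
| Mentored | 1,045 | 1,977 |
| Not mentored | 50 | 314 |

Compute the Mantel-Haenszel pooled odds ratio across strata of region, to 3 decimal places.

OR_MH = Σ(aᵢdᵢ/nᵢ) / Σ(bᵢcᵢ/nᵢ), where nᵢ is the stratum total.
Stratum 1 (Urban): n = 3926; a·d/n = 1332·710/3926 = 240.8864; b·c/n = 1311·573/3926 = 191.3406
Stratum 2 (Rural): n = 3386; a·d/n = 1045·314/3386 = 96.9079; b·c/n = 1977·50/3386 = 29.1937
OR_MH = (240.8864 + 96.9079) / (191.3406 + 29.1937) = 337.7943 / 220.5343 = 1.53171

1.532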